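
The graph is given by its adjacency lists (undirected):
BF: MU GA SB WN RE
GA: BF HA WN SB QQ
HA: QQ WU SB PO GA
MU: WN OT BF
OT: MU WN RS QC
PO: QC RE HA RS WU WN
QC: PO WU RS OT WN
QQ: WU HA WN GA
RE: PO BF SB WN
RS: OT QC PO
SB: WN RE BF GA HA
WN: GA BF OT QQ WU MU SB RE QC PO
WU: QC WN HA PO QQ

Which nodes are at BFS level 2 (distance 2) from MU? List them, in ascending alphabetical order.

Level 0: MU
Level 1: BF, OT, WN
Level 2: GA, PO, QC, QQ, RE, RS, SB, WU
Level 3: HA

GA, PO, QC, QQ, RE, RS, SB, WU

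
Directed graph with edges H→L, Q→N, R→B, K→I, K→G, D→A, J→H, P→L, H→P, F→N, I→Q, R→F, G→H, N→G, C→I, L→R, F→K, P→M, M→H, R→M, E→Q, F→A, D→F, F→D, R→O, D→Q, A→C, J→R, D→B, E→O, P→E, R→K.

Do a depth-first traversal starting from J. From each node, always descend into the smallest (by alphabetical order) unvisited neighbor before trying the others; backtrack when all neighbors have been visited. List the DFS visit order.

J H L R B F A C I Q N G D K M O P E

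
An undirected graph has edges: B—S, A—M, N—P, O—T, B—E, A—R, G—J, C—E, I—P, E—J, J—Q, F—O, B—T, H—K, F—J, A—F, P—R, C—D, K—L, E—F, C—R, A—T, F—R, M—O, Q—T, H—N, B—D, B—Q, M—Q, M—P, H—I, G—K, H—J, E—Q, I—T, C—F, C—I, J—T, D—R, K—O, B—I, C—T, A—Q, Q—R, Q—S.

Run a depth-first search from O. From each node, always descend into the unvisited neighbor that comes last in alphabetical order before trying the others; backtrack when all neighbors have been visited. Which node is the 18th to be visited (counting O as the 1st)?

D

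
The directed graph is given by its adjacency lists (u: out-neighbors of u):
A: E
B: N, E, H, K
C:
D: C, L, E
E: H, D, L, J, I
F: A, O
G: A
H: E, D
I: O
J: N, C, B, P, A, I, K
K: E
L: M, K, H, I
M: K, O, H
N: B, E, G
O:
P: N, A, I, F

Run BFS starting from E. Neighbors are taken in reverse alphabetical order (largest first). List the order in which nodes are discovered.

E, L, J, I, H, D, M, K, P, N, C, B, A, O, F, G

Visit E; enqueue L, J, I, H, D → queue [L, J, I, H, D]
Visit L; enqueue M, K → queue [J, I, H, D, M, K]
Visit J; enqueue P, N, C, B, A → queue [I, H, D, M, K, P, N, C, B, A]
Visit I; enqueue O → queue [H, D, M, K, P, N, C, B, A, O]
Visit H → queue [D, M, K, P, N, C, B, A, O]
Visit D → queue [M, K, P, N, C, B, A, O]
Visit M → queue [K, P, N, C, B, A, O]
Visit K → queue [P, N, C, B, A, O]
Visit P; enqueue F → queue [N, C, B, A, O, F]
Visit N; enqueue G → queue [C, B, A, O, F, G]
Visit C → queue [B, A, O, F, G]
Visit B → queue [A, O, F, G]
Visit A → queue [O, F, G]
Visit O → queue [F, G]
Visit F → queue [G]
Visit G → queue []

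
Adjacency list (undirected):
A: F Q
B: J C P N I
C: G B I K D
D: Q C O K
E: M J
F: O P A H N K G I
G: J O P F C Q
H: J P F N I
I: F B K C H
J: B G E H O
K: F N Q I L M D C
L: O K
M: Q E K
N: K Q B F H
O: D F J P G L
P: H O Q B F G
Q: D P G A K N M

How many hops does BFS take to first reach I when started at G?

2

Level 0: G
Level 1: C, F, J, O, P, Q
Level 2: A, B, D, E, H, I, K, L, M, N
I first appears at level 2.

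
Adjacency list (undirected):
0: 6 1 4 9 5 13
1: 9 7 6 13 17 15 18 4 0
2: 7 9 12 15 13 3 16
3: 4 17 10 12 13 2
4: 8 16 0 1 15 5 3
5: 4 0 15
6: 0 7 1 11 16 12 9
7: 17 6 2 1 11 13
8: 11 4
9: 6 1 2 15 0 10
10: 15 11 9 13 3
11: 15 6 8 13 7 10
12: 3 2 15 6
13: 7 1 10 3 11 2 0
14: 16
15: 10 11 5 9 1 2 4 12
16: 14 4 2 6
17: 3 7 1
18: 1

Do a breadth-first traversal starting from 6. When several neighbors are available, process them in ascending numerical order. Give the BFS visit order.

Visit 6; enqueue 0, 1, 7, 9, 11, 12, 16 → queue [0, 1, 7, 9, 11, 12, 16]
Visit 0; enqueue 4, 5, 13 → queue [1, 7, 9, 11, 12, 16, 4, 5, 13]
Visit 1; enqueue 15, 17, 18 → queue [7, 9, 11, 12, 16, 4, 5, 13, 15, 17, 18]
Visit 7; enqueue 2 → queue [9, 11, 12, 16, 4, 5, 13, 15, 17, 18, 2]
Visit 9; enqueue 10 → queue [11, 12, 16, 4, 5, 13, 15, 17, 18, 2, 10]
Visit 11; enqueue 8 → queue [12, 16, 4, 5, 13, 15, 17, 18, 2, 10, 8]
Visit 12; enqueue 3 → queue [16, 4, 5, 13, 15, 17, 18, 2, 10, 8, 3]
Visit 16; enqueue 14 → queue [4, 5, 13, 15, 17, 18, 2, 10, 8, 3, 14]
Visit 4 → queue [5, 13, 15, 17, 18, 2, 10, 8, 3, 14]
Visit 5 → queue [13, 15, 17, 18, 2, 10, 8, 3, 14]
Visit 13 → queue [15, 17, 18, 2, 10, 8, 3, 14]
Visit 15 → queue [17, 18, 2, 10, 8, 3, 14]
Visit 17 → queue [18, 2, 10, 8, 3, 14]
Visit 18 → queue [2, 10, 8, 3, 14]
Visit 2 → queue [10, 8, 3, 14]
Visit 10 → queue [8, 3, 14]
Visit 8 → queue [3, 14]
Visit 3 → queue [14]
Visit 14 → queue []

6, 0, 1, 7, 9, 11, 12, 16, 4, 5, 13, 15, 17, 18, 2, 10, 8, 3, 14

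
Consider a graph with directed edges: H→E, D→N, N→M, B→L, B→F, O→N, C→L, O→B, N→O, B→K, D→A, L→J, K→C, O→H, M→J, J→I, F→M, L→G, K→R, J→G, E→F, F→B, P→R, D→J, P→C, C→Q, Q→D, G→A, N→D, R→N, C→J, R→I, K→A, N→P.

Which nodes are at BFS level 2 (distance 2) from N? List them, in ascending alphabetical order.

Level 0: N
Level 1: D, M, O, P
Level 2: A, B, C, H, J, R
Level 3: E, F, G, I, K, L, Q

A, B, C, H, J, R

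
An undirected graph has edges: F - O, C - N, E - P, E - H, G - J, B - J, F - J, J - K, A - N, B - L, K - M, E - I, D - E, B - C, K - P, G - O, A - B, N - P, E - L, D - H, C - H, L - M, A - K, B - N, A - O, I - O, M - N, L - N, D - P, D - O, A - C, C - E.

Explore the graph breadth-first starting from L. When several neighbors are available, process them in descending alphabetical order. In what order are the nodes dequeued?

Visit L; enqueue N, M, E, B → queue [N, M, E, B]
Visit N; enqueue P, C, A → queue [M, E, B, P, C, A]
Visit M; enqueue K → queue [E, B, P, C, A, K]
Visit E; enqueue I, H, D → queue [B, P, C, A, K, I, H, D]
Visit B; enqueue J → queue [P, C, A, K, I, H, D, J]
Visit P → queue [C, A, K, I, H, D, J]
Visit C → queue [A, K, I, H, D, J]
Visit A; enqueue O → queue [K, I, H, D, J, O]
Visit K → queue [I, H, D, J, O]
Visit I → queue [H, D, J, O]
Visit H → queue [D, J, O]
Visit D → queue [J, O]
Visit J; enqueue G, F → queue [O, G, F]
Visit O → queue [G, F]
Visit G → queue [F]
Visit F → queue []

L -> N -> M -> E -> B -> P -> C -> A -> K -> I -> H -> D -> J -> O -> G -> F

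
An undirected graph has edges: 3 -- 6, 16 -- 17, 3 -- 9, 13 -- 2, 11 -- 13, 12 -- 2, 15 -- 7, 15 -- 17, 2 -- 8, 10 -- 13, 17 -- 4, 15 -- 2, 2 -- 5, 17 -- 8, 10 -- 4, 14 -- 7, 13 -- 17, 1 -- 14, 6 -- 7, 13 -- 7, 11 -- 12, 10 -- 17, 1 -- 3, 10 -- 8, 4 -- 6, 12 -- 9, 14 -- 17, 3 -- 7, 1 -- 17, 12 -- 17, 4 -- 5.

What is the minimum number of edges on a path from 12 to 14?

2

Level 0: 12
Level 1: 2, 9, 11, 17
Level 2: 1, 3, 4, 5, 8, 10, 13, 14, 15, 16
Level 3: 6, 7
14 first appears at level 2.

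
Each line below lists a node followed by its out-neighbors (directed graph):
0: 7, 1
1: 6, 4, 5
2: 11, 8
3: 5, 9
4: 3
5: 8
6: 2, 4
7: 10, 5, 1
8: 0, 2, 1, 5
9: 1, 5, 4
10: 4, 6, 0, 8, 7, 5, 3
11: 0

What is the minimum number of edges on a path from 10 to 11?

3

Level 0: 10
Level 1: 0, 3, 4, 5, 6, 7, 8
Level 2: 1, 2, 9
Level 3: 11
11 first appears at level 3.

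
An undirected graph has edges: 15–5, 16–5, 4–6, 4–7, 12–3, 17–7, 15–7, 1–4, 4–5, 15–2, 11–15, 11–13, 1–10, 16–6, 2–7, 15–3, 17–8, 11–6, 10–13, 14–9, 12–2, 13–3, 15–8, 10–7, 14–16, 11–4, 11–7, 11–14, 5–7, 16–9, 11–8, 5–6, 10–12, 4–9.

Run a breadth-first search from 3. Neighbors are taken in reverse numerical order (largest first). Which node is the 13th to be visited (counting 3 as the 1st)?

4

Visit 3; enqueue 15, 13, 12 → queue [15, 13, 12]
Visit 15; enqueue 11, 8, 7, 5, 2 → queue [13, 12, 11, 8, 7, 5, 2]
Visit 13; enqueue 10 → queue [12, 11, 8, 7, 5, 2, 10]
Visit 12 → queue [11, 8, 7, 5, 2, 10]
Visit 11; enqueue 14, 6, 4 → queue [8, 7, 5, 2, 10, 14, 6, 4]
Visit 8; enqueue 17 → queue [7, 5, 2, 10, 14, 6, 4, 17]
Visit 7 → queue [5, 2, 10, 14, 6, 4, 17]
Visit 5; enqueue 16 → queue [2, 10, 14, 6, 4, 17, 16]
Visit 2 → queue [10, 14, 6, 4, 17, 16]
Visit 10; enqueue 1 → queue [14, 6, 4, 17, 16, 1]
Visit 14; enqueue 9 → queue [6, 4, 17, 16, 1, 9]
Visit 6 → queue [4, 17, 16, 1, 9]
Visit 4 → queue [17, 16, 1, 9]
Visit 17 → queue [16, 1, 9]
Visit 16 → queue [1, 9]
Visit 1 → queue [9]
Visit 9 → queue []

Visit order: 3, 15, 13, 12, 11, 8, 7, 5, 2, 10, 14, 6, 4, 17, 16, 1, 9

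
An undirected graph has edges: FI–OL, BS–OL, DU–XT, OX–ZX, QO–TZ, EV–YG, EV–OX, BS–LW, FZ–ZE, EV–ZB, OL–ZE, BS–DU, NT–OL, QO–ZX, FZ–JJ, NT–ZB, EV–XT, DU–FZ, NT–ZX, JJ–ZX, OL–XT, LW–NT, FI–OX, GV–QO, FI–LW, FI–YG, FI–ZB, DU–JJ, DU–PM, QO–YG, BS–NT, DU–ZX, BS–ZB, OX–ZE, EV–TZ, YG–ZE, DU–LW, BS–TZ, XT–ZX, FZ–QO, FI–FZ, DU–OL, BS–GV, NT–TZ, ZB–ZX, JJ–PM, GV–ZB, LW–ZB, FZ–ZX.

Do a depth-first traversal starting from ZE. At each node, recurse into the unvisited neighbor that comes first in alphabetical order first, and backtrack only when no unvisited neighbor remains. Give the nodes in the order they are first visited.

Visit ZE
ZE → FZ
FZ → DU
DU → BS
BS → GV
GV → QO
QO → TZ
TZ → EV
EV → OX
OX → FI
FI → LW
LW → NT
NT → OL
OL → XT
XT → ZX
ZX → JJ
JJ → PM
ZX → ZB
FI → YG

ZE, FZ, DU, BS, GV, QO, TZ, EV, OX, FI, LW, NT, OL, XT, ZX, JJ, PM, ZB, YG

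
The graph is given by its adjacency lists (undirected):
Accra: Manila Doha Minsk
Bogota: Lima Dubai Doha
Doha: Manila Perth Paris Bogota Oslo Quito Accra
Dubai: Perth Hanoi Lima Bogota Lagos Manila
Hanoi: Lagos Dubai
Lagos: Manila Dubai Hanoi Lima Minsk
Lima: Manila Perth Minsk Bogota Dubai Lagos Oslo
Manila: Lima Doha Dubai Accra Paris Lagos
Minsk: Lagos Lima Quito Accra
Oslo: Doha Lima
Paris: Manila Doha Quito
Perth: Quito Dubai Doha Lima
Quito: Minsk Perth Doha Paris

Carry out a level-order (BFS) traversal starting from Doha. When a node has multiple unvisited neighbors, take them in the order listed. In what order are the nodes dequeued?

Visit Doha; enqueue Manila, Perth, Paris, Bogota, Oslo, Quito, Accra → queue [Manila, Perth, Paris, Bogota, Oslo, Quito, Accra]
Visit Manila; enqueue Lima, Dubai, Lagos → queue [Perth, Paris, Bogota, Oslo, Quito, Accra, Lima, Dubai, Lagos]
Visit Perth → queue [Paris, Bogota, Oslo, Quito, Accra, Lima, Dubai, Lagos]
Visit Paris → queue [Bogota, Oslo, Quito, Accra, Lima, Dubai, Lagos]
Visit Bogota → queue [Oslo, Quito, Accra, Lima, Dubai, Lagos]
Visit Oslo → queue [Quito, Accra, Lima, Dubai, Lagos]
Visit Quito; enqueue Minsk → queue [Accra, Lima, Dubai, Lagos, Minsk]
Visit Accra → queue [Lima, Dubai, Lagos, Minsk]
Visit Lima → queue [Dubai, Lagos, Minsk]
Visit Dubai; enqueue Hanoi → queue [Lagos, Minsk, Hanoi]
Visit Lagos → queue [Minsk, Hanoi]
Visit Minsk → queue [Hanoi]
Visit Hanoi → queue []

Doha -> Manila -> Perth -> Paris -> Bogota -> Oslo -> Quito -> Accra -> Lima -> Dubai -> Lagos -> Minsk -> Hanoi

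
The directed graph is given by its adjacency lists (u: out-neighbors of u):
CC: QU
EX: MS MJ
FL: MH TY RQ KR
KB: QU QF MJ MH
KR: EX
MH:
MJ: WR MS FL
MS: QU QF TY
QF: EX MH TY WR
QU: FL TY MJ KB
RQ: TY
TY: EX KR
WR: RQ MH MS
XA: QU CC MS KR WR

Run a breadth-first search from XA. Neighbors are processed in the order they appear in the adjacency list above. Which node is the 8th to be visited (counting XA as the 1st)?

Visit XA; enqueue QU, CC, MS, KR, WR → queue [QU, CC, MS, KR, WR]
Visit QU; enqueue FL, TY, MJ, KB → queue [CC, MS, KR, WR, FL, TY, MJ, KB]
Visit CC → queue [MS, KR, WR, FL, TY, MJ, KB]
Visit MS; enqueue QF → queue [KR, WR, FL, TY, MJ, KB, QF]
Visit KR; enqueue EX → queue [WR, FL, TY, MJ, KB, QF, EX]
Visit WR; enqueue RQ, MH → queue [FL, TY, MJ, KB, QF, EX, RQ, MH]
Visit FL → queue [TY, MJ, KB, QF, EX, RQ, MH]
Visit TY → queue [MJ, KB, QF, EX, RQ, MH]
Visit MJ → queue [KB, QF, EX, RQ, MH]
Visit KB → queue [QF, EX, RQ, MH]
Visit QF → queue [EX, RQ, MH]
Visit EX → queue [RQ, MH]
Visit RQ → queue [MH]
Visit MH → queue []

Visit order: XA, QU, CC, MS, KR, WR, FL, TY, MJ, KB, QF, EX, RQ, MH

TY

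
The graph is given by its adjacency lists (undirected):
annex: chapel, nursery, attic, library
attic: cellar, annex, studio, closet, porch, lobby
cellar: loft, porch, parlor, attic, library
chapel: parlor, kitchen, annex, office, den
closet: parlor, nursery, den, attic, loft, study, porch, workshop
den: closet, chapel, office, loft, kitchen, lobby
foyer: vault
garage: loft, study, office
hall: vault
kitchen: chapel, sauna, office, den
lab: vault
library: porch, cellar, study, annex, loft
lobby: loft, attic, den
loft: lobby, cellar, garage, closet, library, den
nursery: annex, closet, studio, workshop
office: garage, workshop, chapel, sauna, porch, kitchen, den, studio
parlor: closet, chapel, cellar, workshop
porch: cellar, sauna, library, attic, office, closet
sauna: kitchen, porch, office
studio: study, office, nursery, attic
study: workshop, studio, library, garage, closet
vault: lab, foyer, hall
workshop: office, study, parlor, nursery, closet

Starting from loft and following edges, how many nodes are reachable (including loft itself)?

19

BFS from loft visits: loft, cellar, closet, den, garage, library, lobby, attic, parlor, porch, nursery, study, workshop, chapel, kitchen, office, annex, studio, sauna
Reachable nodes: 19 of 23 total.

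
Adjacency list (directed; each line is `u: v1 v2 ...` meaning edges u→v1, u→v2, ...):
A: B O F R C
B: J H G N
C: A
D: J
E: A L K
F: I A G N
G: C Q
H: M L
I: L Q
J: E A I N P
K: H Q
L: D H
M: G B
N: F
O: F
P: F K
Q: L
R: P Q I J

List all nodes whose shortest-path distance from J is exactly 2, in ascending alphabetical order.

B, C, F, K, L, O, Q, R

Level 0: J
Level 1: A, E, I, N, P
Level 2: B, C, F, K, L, O, Q, R
Level 3: D, G, H
Level 4: M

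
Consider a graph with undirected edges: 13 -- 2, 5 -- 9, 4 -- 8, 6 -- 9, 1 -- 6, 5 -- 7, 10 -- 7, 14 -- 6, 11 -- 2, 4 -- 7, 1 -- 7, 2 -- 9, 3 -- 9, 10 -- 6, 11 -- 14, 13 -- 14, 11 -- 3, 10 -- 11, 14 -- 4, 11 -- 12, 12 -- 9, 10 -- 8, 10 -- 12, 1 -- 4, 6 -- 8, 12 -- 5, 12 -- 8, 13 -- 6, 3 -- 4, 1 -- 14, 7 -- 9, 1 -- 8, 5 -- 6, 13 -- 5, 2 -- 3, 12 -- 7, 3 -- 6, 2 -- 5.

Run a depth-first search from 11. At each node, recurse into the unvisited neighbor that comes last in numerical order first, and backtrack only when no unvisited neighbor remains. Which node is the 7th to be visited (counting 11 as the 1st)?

9

Visit 11
11 → 14
14 → 13
13 → 6
6 → 10
10 → 12
12 → 9
9 → 7
7 → 5
5 → 2
2 → 3
3 → 4
4 → 8
8 → 1

Visit order: 11, 14, 13, 6, 10, 12, 9, 7, 5, 2, 3, 4, 8, 1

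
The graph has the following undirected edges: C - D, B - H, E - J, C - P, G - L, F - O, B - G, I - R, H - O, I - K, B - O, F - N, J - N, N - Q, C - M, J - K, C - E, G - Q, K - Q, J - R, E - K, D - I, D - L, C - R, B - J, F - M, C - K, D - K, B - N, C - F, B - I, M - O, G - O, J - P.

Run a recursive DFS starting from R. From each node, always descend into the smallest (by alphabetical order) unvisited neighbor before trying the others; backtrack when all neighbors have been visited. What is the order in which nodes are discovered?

Visit R
R → C
C → D
D → I
I → B
B → G
G → L
G → O
O → F
F → M
F → N
N → J
J → E
E → K
K → Q
J → P
O → H

R → C → D → I → B → G → L → O → F → M → N → J → E → K → Q → P → H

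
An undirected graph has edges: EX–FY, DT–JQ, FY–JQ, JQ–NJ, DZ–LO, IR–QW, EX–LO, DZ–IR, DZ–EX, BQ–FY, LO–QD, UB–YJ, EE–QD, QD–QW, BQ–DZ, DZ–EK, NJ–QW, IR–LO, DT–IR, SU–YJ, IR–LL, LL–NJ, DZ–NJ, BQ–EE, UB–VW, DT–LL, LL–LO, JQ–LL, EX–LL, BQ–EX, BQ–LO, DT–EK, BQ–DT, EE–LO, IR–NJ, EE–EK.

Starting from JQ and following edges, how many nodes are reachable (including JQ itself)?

BFS from JQ visits: JQ, NJ, LL, FY, DT, QW, IR, DZ, LO, EX, BQ, EK, QD, EE
Reachable nodes: 14 of 18 total.

14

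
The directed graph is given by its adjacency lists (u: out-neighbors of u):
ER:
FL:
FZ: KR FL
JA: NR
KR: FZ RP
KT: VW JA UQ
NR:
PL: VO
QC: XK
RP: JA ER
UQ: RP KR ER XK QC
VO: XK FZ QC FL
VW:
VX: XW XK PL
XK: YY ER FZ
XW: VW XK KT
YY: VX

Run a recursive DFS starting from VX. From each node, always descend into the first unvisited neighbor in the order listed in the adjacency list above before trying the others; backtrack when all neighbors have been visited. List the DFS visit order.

VX, XW, VW, XK, YY, ER, FZ, KR, RP, JA, NR, FL, KT, UQ, QC, PL, VO

Visit VX
VX → XW
XW → VW
XW → XK
XK → YY
XK → ER
XK → FZ
FZ → KR
KR → RP
RP → JA
JA → NR
FZ → FL
XW → KT
KT → UQ
UQ → QC
VX → PL
PL → VO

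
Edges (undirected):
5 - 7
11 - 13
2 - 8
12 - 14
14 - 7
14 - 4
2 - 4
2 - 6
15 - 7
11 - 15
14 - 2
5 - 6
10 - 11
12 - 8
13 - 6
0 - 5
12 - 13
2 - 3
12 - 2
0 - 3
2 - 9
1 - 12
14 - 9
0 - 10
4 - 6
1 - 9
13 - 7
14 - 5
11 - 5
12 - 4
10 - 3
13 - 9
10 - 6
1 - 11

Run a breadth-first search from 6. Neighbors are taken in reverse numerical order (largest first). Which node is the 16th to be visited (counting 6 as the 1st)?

15

Visit 6; enqueue 13, 10, 5, 4, 2 → queue [13, 10, 5, 4, 2]
Visit 13; enqueue 12, 11, 9, 7 → queue [10, 5, 4, 2, 12, 11, 9, 7]
Visit 10; enqueue 3, 0 → queue [5, 4, 2, 12, 11, 9, 7, 3, 0]
Visit 5; enqueue 14 → queue [4, 2, 12, 11, 9, 7, 3, 0, 14]
Visit 4 → queue [2, 12, 11, 9, 7, 3, 0, 14]
Visit 2; enqueue 8 → queue [12, 11, 9, 7, 3, 0, 14, 8]
Visit 12; enqueue 1 → queue [11, 9, 7, 3, 0, 14, 8, 1]
Visit 11; enqueue 15 → queue [9, 7, 3, 0, 14, 8, 1, 15]
Visit 9 → queue [7, 3, 0, 14, 8, 1, 15]
Visit 7 → queue [3, 0, 14, 8, 1, 15]
Visit 3 → queue [0, 14, 8, 1, 15]
Visit 0 → queue [14, 8, 1, 15]
Visit 14 → queue [8, 1, 15]
Visit 8 → queue [1, 15]
Visit 1 → queue [15]
Visit 15 → queue []

Visit order: 6, 13, 10, 5, 4, 2, 12, 11, 9, 7, 3, 0, 14, 8, 1, 15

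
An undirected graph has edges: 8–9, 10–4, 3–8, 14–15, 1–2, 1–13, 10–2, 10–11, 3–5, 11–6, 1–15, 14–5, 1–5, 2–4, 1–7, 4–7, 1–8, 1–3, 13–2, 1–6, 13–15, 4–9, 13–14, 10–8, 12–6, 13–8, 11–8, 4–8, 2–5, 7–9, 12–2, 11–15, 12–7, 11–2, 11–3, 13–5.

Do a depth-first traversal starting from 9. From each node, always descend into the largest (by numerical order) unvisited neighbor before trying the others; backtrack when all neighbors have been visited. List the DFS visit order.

9, 8, 13, 15, 14, 5, 3, 11, 10, 4, 7, 12, 6, 1, 2

Visit 9
9 → 8
8 → 13
13 → 15
15 → 14
14 → 5
5 → 3
3 → 11
11 → 10
10 → 4
4 → 7
7 → 12
12 → 6
6 → 1
1 → 2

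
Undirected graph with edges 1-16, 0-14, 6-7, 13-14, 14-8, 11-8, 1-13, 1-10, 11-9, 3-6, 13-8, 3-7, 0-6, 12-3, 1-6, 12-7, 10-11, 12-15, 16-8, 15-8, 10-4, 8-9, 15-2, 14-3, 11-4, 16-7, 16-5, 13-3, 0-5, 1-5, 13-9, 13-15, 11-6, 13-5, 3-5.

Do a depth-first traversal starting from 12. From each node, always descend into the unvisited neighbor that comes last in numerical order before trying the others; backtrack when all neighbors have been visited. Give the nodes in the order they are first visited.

Visit 12
12 → 15
15 → 13
13 → 14
14 → 8
8 → 16
16 → 7
7 → 6
6 → 11
11 → 10
10 → 4
10 → 1
1 → 5
5 → 3
5 → 0
11 → 9
15 → 2

12, 15, 13, 14, 8, 16, 7, 6, 11, 10, 4, 1, 5, 3, 0, 9, 2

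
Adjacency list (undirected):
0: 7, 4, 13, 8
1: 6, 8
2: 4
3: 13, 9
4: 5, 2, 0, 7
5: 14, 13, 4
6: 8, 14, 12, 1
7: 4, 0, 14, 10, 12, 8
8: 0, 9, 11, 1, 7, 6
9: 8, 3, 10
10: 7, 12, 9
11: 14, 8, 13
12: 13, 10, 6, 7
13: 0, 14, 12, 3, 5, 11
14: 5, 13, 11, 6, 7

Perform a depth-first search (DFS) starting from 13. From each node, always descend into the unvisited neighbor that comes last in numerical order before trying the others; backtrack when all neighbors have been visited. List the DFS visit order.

13 -> 14 -> 11 -> 8 -> 9 -> 10 -> 12 -> 7 -> 4 -> 5 -> 2 -> 0 -> 6 -> 1 -> 3

Visit 13
13 → 14
14 → 11
11 → 8
8 → 9
9 → 10
10 → 12
12 → 7
7 → 4
4 → 5
4 → 2
4 → 0
12 → 6
6 → 1
9 → 3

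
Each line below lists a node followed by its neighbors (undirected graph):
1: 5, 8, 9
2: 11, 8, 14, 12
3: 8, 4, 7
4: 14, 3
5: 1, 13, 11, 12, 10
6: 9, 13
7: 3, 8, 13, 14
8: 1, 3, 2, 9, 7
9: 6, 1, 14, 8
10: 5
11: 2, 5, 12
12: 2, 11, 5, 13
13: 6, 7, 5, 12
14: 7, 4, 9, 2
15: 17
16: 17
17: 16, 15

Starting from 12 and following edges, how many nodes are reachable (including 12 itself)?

BFS from 12 visits: 12, 2, 11, 5, 13, 8, 14, 1, 10, 6, 7, 3, 9, 4
Reachable nodes: 14 of 17 total.

14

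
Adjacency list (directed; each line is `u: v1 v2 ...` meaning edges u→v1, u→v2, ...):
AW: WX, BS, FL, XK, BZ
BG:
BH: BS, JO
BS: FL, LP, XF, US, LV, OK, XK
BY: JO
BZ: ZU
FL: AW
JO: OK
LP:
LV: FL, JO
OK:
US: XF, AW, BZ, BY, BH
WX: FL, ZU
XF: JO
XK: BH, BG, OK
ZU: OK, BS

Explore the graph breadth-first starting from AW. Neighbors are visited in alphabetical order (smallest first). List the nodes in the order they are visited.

Visit AW; enqueue BS, BZ, FL, WX, XK → queue [BS, BZ, FL, WX, XK]
Visit BS; enqueue LP, LV, OK, US, XF → queue [BZ, FL, WX, XK, LP, LV, OK, US, XF]
Visit BZ; enqueue ZU → queue [FL, WX, XK, LP, LV, OK, US, XF, ZU]
Visit FL → queue [WX, XK, LP, LV, OK, US, XF, ZU]
Visit WX → queue [XK, LP, LV, OK, US, XF, ZU]
Visit XK; enqueue BG, BH → queue [LP, LV, OK, US, XF, ZU, BG, BH]
Visit LP → queue [LV, OK, US, XF, ZU, BG, BH]
Visit LV; enqueue JO → queue [OK, US, XF, ZU, BG, BH, JO]
Visit OK → queue [US, XF, ZU, BG, BH, JO]
Visit US; enqueue BY → queue [XF, ZU, BG, BH, JO, BY]
Visit XF → queue [ZU, BG, BH, JO, BY]
Visit ZU → queue [BG, BH, JO, BY]
Visit BG → queue [BH, JO, BY]
Visit BH → queue [JO, BY]
Visit JO → queue [BY]
Visit BY → queue []

AW BS BZ FL WX XK LP LV OK US XF ZU BG BH JO BY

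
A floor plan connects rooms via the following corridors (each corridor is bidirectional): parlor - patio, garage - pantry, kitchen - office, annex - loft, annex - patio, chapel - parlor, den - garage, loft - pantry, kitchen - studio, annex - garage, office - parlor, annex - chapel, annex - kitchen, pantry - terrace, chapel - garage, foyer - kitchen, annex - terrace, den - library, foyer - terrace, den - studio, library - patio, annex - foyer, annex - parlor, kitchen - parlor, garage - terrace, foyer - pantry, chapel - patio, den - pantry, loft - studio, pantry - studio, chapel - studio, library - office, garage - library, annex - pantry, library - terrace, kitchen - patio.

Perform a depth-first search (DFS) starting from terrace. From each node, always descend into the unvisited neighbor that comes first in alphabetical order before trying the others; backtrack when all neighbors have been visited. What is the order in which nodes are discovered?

Visit terrace
terrace → annex
annex → chapel
chapel → garage
garage → den
den → library
library → office
office → kitchen
kitchen → foyer
foyer → pantry
pantry → loft
loft → studio
kitchen → parlor
parlor → patio

terrace -> annex -> chapel -> garage -> den -> library -> office -> kitchen -> foyer -> pantry -> loft -> studio -> parlor -> patio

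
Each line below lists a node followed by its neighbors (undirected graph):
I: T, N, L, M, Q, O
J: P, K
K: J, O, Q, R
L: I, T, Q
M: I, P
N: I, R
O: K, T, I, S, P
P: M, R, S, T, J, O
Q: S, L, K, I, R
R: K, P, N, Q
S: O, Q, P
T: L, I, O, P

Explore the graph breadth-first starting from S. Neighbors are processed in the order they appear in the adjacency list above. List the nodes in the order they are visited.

S O Q P K T I L R M J N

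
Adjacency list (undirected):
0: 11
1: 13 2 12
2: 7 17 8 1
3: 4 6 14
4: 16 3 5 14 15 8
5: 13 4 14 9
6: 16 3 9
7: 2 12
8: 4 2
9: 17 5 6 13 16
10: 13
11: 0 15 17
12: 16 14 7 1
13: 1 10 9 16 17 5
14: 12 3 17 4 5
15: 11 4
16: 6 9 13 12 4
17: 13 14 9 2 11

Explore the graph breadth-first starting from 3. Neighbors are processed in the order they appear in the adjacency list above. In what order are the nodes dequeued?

3 4 6 14 16 5 15 8 9 12 17 13 11 2 7 1 10 0

Visit 3; enqueue 4, 6, 14 → queue [4, 6, 14]
Visit 4; enqueue 16, 5, 15, 8 → queue [6, 14, 16, 5, 15, 8]
Visit 6; enqueue 9 → queue [14, 16, 5, 15, 8, 9]
Visit 14; enqueue 12, 17 → queue [16, 5, 15, 8, 9, 12, 17]
Visit 16; enqueue 13 → queue [5, 15, 8, 9, 12, 17, 13]
Visit 5 → queue [15, 8, 9, 12, 17, 13]
Visit 15; enqueue 11 → queue [8, 9, 12, 17, 13, 11]
Visit 8; enqueue 2 → queue [9, 12, 17, 13, 11, 2]
Visit 9 → queue [12, 17, 13, 11, 2]
Visit 12; enqueue 7, 1 → queue [17, 13, 11, 2, 7, 1]
Visit 17 → queue [13, 11, 2, 7, 1]
Visit 13; enqueue 10 → queue [11, 2, 7, 1, 10]
Visit 11; enqueue 0 → queue [2, 7, 1, 10, 0]
Visit 2 → queue [7, 1, 10, 0]
Visit 7 → queue [1, 10, 0]
Visit 1 → queue [10, 0]
Visit 10 → queue [0]
Visit 0 → queue []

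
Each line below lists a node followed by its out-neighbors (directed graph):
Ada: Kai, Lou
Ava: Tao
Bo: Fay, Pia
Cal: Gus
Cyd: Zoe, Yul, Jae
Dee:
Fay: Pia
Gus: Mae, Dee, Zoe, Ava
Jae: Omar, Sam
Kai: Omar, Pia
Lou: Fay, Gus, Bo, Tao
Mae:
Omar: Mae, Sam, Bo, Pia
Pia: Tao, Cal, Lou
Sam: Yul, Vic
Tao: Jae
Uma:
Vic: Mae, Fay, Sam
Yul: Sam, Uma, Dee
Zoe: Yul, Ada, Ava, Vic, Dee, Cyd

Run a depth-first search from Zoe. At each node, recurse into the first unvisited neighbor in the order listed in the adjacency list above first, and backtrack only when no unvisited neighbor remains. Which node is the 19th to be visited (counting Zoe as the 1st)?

Visit Zoe
Zoe → Yul
Yul → Sam
Sam → Vic
Vic → Mae
Vic → Fay
Fay → Pia
Pia → Tao
Tao → Jae
Jae → Omar
Omar → Bo
Pia → Cal
Cal → Gus
Gus → Dee
Gus → Ava
Pia → Lou
Yul → Uma
Zoe → Ada
Ada → Kai
Zoe → Cyd

Visit order: Zoe, Yul, Sam, Vic, Mae, Fay, Pia, Tao, Jae, Omar, Bo, Cal, Gus, Dee, Ava, Lou, Uma, Ada, Kai, Cyd

Kai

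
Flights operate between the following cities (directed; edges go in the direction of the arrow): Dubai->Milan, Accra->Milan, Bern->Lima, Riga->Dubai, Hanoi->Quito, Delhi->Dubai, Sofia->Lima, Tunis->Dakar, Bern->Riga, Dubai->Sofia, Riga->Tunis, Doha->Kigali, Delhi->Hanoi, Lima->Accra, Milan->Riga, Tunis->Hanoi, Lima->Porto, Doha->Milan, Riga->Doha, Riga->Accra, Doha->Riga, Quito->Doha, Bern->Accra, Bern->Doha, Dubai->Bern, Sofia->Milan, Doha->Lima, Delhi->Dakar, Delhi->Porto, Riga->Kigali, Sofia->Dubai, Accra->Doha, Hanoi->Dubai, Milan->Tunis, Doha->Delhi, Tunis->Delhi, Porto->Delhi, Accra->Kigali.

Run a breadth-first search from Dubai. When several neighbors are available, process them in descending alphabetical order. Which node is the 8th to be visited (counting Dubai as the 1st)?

Visit Dubai; enqueue Sofia, Milan, Bern → queue [Sofia, Milan, Bern]
Visit Sofia; enqueue Lima → queue [Milan, Bern, Lima]
Visit Milan; enqueue Tunis, Riga → queue [Bern, Lima, Tunis, Riga]
Visit Bern; enqueue Doha, Accra → queue [Lima, Tunis, Riga, Doha, Accra]
Visit Lima; enqueue Porto → queue [Tunis, Riga, Doha, Accra, Porto]
Visit Tunis; enqueue Hanoi, Delhi, Dakar → queue [Riga, Doha, Accra, Porto, Hanoi, Delhi, Dakar]
Visit Riga; enqueue Kigali → queue [Doha, Accra, Porto, Hanoi, Delhi, Dakar, Kigali]
Visit Doha → queue [Accra, Porto, Hanoi, Delhi, Dakar, Kigali]
Visit Accra → queue [Porto, Hanoi, Delhi, Dakar, Kigali]
Visit Porto → queue [Hanoi, Delhi, Dakar, Kigali]
Visit Hanoi; enqueue Quito → queue [Delhi, Dakar, Kigali, Quito]
Visit Delhi → queue [Dakar, Kigali, Quito]
Visit Dakar → queue [Kigali, Quito]
Visit Kigali → queue [Quito]
Visit Quito → queue []

Visit order: Dubai, Sofia, Milan, Bern, Lima, Tunis, Riga, Doha, Accra, Porto, Hanoi, Delhi, Dakar, Kigali, Quito

Doha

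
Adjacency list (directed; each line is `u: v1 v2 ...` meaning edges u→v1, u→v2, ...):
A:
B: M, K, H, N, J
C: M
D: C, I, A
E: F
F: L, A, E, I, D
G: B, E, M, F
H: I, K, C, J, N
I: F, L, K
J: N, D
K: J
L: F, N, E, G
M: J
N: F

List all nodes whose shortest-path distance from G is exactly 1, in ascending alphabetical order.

B, E, F, M

Level 0: G
Level 1: B, E, F, M
Level 2: A, D, H, I, J, K, L, N
Level 3: C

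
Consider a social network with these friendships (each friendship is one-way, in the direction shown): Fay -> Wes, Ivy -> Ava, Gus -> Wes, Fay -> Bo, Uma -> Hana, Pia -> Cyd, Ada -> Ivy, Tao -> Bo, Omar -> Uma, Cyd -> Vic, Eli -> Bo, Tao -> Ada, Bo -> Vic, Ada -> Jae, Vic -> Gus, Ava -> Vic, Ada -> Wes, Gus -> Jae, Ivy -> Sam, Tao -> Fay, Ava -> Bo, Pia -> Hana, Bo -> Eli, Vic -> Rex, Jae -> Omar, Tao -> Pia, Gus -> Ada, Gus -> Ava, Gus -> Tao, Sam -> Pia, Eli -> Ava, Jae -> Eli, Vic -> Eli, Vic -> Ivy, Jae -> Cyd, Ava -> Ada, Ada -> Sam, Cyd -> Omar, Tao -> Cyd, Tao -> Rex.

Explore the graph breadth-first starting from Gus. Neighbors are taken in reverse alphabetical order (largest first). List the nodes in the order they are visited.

Gus, Wes, Tao, Jae, Ava, Ada, Rex, Pia, Fay, Cyd, Bo, Omar, Eli, Vic, Sam, Ivy, Hana, Uma

Visit Gus; enqueue Wes, Tao, Jae, Ava, Ada → queue [Wes, Tao, Jae, Ava, Ada]
Visit Wes → queue [Tao, Jae, Ava, Ada]
Visit Tao; enqueue Rex, Pia, Fay, Cyd, Bo → queue [Jae, Ava, Ada, Rex, Pia, Fay, Cyd, Bo]
Visit Jae; enqueue Omar, Eli → queue [Ava, Ada, Rex, Pia, Fay, Cyd, Bo, Omar, Eli]
Visit Ava; enqueue Vic → queue [Ada, Rex, Pia, Fay, Cyd, Bo, Omar, Eli, Vic]
Visit Ada; enqueue Sam, Ivy → queue [Rex, Pia, Fay, Cyd, Bo, Omar, Eli, Vic, Sam, Ivy]
Visit Rex → queue [Pia, Fay, Cyd, Bo, Omar, Eli, Vic, Sam, Ivy]
Visit Pia; enqueue Hana → queue [Fay, Cyd, Bo, Omar, Eli, Vic, Sam, Ivy, Hana]
Visit Fay → queue [Cyd, Bo, Omar, Eli, Vic, Sam, Ivy, Hana]
Visit Cyd → queue [Bo, Omar, Eli, Vic, Sam, Ivy, Hana]
Visit Bo → queue [Omar, Eli, Vic, Sam, Ivy, Hana]
Visit Omar; enqueue Uma → queue [Eli, Vic, Sam, Ivy, Hana, Uma]
Visit Eli → queue [Vic, Sam, Ivy, Hana, Uma]
Visit Vic → queue [Sam, Ivy, Hana, Uma]
Visit Sam → queue [Ivy, Hana, Uma]
Visit Ivy → queue [Hana, Uma]
Visit Hana → queue [Uma]
Visit Uma → queue []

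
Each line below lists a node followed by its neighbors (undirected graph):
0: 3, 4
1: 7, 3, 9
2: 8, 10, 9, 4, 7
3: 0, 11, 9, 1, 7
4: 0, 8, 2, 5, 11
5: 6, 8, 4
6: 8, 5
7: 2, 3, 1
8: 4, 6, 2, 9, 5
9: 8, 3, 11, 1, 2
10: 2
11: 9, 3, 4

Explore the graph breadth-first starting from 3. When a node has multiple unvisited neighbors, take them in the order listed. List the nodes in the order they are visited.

3, 0, 11, 9, 1, 7, 4, 8, 2, 5, 6, 10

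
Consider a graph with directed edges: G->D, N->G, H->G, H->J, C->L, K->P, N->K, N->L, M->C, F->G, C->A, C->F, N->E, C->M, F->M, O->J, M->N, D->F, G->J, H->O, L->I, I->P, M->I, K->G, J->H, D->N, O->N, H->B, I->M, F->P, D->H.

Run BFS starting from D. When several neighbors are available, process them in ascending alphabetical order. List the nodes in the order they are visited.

Visit D; enqueue F, H, N → queue [F, H, N]
Visit F; enqueue G, M, P → queue [H, N, G, M, P]
Visit H; enqueue B, J, O → queue [N, G, M, P, B, J, O]
Visit N; enqueue E, K, L → queue [G, M, P, B, J, O, E, K, L]
Visit G → queue [M, P, B, J, O, E, K, L]
Visit M; enqueue C, I → queue [P, B, J, O, E, K, L, C, I]
Visit P → queue [B, J, O, E, K, L, C, I]
Visit B → queue [J, O, E, K, L, C, I]
Visit J → queue [O, E, K, L, C, I]
Visit O → queue [E, K, L, C, I]
Visit E → queue [K, L, C, I]
Visit K → queue [L, C, I]
Visit L → queue [C, I]
Visit C; enqueue A → queue [I, A]
Visit I → queue [A]
Visit A → queue []

D -> F -> H -> N -> G -> M -> P -> B -> J -> O -> E -> K -> L -> C -> I -> A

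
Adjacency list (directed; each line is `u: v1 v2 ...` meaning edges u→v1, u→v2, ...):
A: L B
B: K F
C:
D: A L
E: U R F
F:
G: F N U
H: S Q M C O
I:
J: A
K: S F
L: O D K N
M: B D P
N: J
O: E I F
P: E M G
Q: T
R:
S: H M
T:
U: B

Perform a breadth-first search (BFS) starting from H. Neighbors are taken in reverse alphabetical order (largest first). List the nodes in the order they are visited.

H S Q O M C T I F E P D B U R G L A K N J

Visit H; enqueue S, Q, O, M, C → queue [S, Q, O, M, C]
Visit S → queue [Q, O, M, C]
Visit Q; enqueue T → queue [O, M, C, T]
Visit O; enqueue I, F, E → queue [M, C, T, I, F, E]
Visit M; enqueue P, D, B → queue [C, T, I, F, E, P, D, B]
Visit C → queue [T, I, F, E, P, D, B]
Visit T → queue [I, F, E, P, D, B]
Visit I → queue [F, E, P, D, B]
Visit F → queue [E, P, D, B]
Visit E; enqueue U, R → queue [P, D, B, U, R]
Visit P; enqueue G → queue [D, B, U, R, G]
Visit D; enqueue L, A → queue [B, U, R, G, L, A]
Visit B; enqueue K → queue [U, R, G, L, A, K]
Visit U → queue [R, G, L, A, K]
Visit R → queue [G, L, A, K]
Visit G; enqueue N → queue [L, A, K, N]
Visit L → queue [A, K, N]
Visit A → queue [K, N]
Visit K → queue [N]
Visit N; enqueue J → queue [J]
Visit J → queue []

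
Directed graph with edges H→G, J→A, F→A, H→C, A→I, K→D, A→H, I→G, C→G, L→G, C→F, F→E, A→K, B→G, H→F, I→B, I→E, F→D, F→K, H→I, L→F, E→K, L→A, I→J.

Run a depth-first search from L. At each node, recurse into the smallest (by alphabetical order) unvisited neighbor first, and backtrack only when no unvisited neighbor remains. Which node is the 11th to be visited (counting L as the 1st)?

Visit L
L → A
A → H
H → C
C → F
F → D
F → E
E → K
C → G
H → I
I → B
I → J

Visit order: L, A, H, C, F, D, E, K, G, I, B, J

B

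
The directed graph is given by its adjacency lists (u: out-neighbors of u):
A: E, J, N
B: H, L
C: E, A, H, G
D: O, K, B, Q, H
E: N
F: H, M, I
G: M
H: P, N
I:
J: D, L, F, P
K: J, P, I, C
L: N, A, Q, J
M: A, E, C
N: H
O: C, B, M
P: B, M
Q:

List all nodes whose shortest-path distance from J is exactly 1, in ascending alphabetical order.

Level 0: J
Level 1: D, F, L, P
Level 2: A, B, H, I, K, M, N, O, Q
Level 3: C, E
Level 4: G

D, F, L, P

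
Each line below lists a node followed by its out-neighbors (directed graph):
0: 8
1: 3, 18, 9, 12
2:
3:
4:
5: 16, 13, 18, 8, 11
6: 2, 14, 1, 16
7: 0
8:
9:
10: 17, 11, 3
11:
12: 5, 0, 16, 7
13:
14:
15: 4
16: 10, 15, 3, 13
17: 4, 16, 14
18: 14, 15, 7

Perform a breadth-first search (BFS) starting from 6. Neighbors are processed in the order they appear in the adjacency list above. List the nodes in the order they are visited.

6, 2, 14, 1, 16, 3, 18, 9, 12, 10, 15, 13, 7, 5, 0, 17, 11, 4, 8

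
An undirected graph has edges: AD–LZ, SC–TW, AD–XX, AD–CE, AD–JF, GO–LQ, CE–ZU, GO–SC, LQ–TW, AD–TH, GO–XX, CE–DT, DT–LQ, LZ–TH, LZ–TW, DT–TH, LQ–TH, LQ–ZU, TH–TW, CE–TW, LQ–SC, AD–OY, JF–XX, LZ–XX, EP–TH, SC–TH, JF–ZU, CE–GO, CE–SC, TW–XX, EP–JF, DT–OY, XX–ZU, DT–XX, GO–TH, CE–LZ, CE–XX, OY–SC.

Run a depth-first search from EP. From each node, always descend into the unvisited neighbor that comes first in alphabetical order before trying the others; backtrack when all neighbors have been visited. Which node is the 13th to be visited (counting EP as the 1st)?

Visit EP
EP → JF
JF → AD
AD → CE
CE → DT
DT → LQ
LQ → GO
GO → SC
SC → OY
SC → TH
TH → LZ
LZ → TW
TW → XX
XX → ZU

Visit order: EP, JF, AD, CE, DT, LQ, GO, SC, OY, TH, LZ, TW, XX, ZU

XX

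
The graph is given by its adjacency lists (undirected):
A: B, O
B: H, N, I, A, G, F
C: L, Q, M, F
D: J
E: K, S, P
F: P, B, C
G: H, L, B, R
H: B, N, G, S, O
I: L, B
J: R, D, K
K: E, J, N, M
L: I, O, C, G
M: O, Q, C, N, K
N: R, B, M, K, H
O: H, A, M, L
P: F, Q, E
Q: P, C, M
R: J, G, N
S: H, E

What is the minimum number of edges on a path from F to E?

Level 0: F
Level 1: B, C, P
Level 2: A, E, G, H, I, L, M, N, Q
Level 3: K, O, R, S
Level 4: J
Level 5: D
E first appears at level 2.

2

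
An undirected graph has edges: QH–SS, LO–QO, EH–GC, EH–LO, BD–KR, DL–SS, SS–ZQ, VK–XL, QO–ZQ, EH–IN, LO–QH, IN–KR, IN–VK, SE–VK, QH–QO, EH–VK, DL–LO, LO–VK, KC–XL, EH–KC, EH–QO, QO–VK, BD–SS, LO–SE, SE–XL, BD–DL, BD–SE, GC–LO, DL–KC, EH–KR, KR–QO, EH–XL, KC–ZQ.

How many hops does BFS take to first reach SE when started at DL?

2

Level 0: DL
Level 1: BD, KC, LO, SS
Level 2: EH, GC, KR, QH, QO, SE, VK, XL, ZQ
Level 3: IN
SE first appears at level 2.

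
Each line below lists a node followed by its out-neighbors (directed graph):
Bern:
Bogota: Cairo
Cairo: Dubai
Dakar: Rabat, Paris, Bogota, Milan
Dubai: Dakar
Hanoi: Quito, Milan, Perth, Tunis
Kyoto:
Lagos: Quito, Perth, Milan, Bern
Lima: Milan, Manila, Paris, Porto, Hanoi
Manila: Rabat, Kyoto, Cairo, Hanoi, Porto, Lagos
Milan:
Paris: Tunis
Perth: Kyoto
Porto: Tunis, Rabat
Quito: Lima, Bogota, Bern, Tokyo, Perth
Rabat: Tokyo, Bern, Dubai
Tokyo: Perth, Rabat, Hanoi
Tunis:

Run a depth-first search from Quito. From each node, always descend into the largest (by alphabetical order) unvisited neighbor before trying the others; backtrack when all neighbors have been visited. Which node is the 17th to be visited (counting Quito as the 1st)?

Visit Quito
Quito → Tokyo
Tokyo → Rabat
Rabat → Dubai
Dubai → Dakar
Dakar → Paris
Paris → Tunis
Dakar → Milan
Dakar → Bogota
Bogota → Cairo
Rabat → Bern
Tokyo → Perth
Perth → Kyoto
Tokyo → Hanoi
Quito → Lima
Lima → Porto
Lima → Manila
Manila → Lagos

Visit order: Quito, Tokyo, Rabat, Dubai, Dakar, Paris, Tunis, Milan, Bogota, Cairo, Bern, Perth, Kyoto, Hanoi, Lima, Porto, Manila, Lagos

Manila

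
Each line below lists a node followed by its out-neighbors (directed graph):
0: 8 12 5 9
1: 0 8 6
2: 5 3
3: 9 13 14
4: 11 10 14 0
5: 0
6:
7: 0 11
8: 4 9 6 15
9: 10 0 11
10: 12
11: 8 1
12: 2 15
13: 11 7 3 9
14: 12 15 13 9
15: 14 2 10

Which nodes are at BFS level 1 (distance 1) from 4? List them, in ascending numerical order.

0, 10, 11, 14

Level 0: 4
Level 1: 0, 10, 11, 14
Level 2: 1, 5, 8, 9, 12, 13, 15
Level 3: 2, 3, 6, 7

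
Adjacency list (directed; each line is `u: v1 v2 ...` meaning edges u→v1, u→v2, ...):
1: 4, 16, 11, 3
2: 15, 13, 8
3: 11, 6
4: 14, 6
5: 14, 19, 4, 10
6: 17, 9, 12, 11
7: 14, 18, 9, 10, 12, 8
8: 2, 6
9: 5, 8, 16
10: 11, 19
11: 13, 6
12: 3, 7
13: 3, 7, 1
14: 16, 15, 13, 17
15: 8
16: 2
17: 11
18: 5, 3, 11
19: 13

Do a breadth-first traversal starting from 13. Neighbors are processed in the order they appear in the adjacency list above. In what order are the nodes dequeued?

13 → 3 → 7 → 1 → 11 → 6 → 14 → 18 → 9 → 10 → 12 → 8 → 4 → 16 → 17 → 15 → 5 → 19 → 2

Visit 13; enqueue 3, 7, 1 → queue [3, 7, 1]
Visit 3; enqueue 11, 6 → queue [7, 1, 11, 6]
Visit 7; enqueue 14, 18, 9, 10, 12, 8 → queue [1, 11, 6, 14, 18, 9, 10, 12, 8]
Visit 1; enqueue 4, 16 → queue [11, 6, 14, 18, 9, 10, 12, 8, 4, 16]
Visit 11 → queue [6, 14, 18, 9, 10, 12, 8, 4, 16]
Visit 6; enqueue 17 → queue [14, 18, 9, 10, 12, 8, 4, 16, 17]
Visit 14; enqueue 15 → queue [18, 9, 10, 12, 8, 4, 16, 17, 15]
Visit 18; enqueue 5 → queue [9, 10, 12, 8, 4, 16, 17, 15, 5]
Visit 9 → queue [10, 12, 8, 4, 16, 17, 15, 5]
Visit 10; enqueue 19 → queue [12, 8, 4, 16, 17, 15, 5, 19]
Visit 12 → queue [8, 4, 16, 17, 15, 5, 19]
Visit 8; enqueue 2 → queue [4, 16, 17, 15, 5, 19, 2]
Visit 4 → queue [16, 17, 15, 5, 19, 2]
Visit 16 → queue [17, 15, 5, 19, 2]
Visit 17 → queue [15, 5, 19, 2]
Visit 15 → queue [5, 19, 2]
Visit 5 → queue [19, 2]
Visit 19 → queue [2]
Visit 2 → queue []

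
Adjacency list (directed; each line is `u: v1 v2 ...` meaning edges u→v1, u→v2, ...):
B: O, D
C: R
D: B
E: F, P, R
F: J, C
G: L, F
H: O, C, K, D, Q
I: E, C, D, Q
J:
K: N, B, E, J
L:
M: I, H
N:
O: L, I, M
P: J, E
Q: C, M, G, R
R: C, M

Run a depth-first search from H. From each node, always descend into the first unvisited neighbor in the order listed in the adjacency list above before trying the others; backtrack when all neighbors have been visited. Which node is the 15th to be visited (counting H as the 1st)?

Visit H
H → O
O → L
O → I
I → E
E → F
F → J
F → C
C → R
R → M
E → P
I → D
D → B
I → Q
Q → G
H → K
K → N

Visit order: H, O, L, I, E, F, J, C, R, M, P, D, B, Q, G, K, N

G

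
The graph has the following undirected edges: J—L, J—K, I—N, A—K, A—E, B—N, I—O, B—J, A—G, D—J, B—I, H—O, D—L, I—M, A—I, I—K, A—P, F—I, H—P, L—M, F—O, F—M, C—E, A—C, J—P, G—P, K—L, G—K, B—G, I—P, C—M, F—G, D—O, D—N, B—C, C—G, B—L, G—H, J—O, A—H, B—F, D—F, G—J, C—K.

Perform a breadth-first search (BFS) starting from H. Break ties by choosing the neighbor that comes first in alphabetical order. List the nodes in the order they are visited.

Visit H; enqueue A, G, O, P → queue [A, G, O, P]
Visit A; enqueue C, E, I, K → queue [G, O, P, C, E, I, K]
Visit G; enqueue B, F, J → queue [O, P, C, E, I, K, B, F, J]
Visit O; enqueue D → queue [P, C, E, I, K, B, F, J, D]
Visit P → queue [C, E, I, K, B, F, J, D]
Visit C; enqueue M → queue [E, I, K, B, F, J, D, M]
Visit E → queue [I, K, B, F, J, D, M]
Visit I; enqueue N → queue [K, B, F, J, D, M, N]
Visit K; enqueue L → queue [B, F, J, D, M, N, L]
Visit B → queue [F, J, D, M, N, L]
Visit F → queue [J, D, M, N, L]
Visit J → queue [D, M, N, L]
Visit D → queue [M, N, L]
Visit M → queue [N, L]
Visit N → queue [L]
Visit L → queue []

H -> A -> G -> O -> P -> C -> E -> I -> K -> B -> F -> J -> D -> M -> N -> L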